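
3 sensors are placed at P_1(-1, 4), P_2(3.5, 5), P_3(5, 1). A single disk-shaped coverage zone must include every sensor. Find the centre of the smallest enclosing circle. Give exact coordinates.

(2, 2.5)

Side lengths²: P_1P_2² = 21.25, P_1P_3² = 45, P_2P_3² = 18.25.
Since P_1P_3² = 45 ≥ 21.25 + 18.25 = 39.5, the angle opposite P_1P_3 is not acute, so the smallest enclosing circle has P_1P_3 as diameter.
Centre = midpoint of P_1P_3 = (2, 2.5), r² = 45/4 = 11.25.
Centre = (2, 2.5).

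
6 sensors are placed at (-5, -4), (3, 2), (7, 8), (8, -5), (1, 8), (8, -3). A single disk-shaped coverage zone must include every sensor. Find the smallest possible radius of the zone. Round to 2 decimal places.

A smallest enclosing disk is always determined by at most three of the input points on its boundary.
The minimum enclosing circle is determined by three boundary points: (-5, -4), (7, 8), (8, -5).
Their circumcentre is (27/14, 15/14) with r² = 7225/98.
The farthest remaining point (8, -3) is at distance² 5237/98 ≤ 7225/98.
r = √(7225/98) ≈ 8.59.

8.59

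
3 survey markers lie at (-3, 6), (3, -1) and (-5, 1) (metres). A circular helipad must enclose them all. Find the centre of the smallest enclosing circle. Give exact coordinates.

Call the three points A, B, C in the order given.
Side lengths²: AB² = 85, AC² = 29, BC² = 68.
Since AB² = 85 < 68 + 29 = 97, the triangle is acute, so the smallest enclosing circle is the circumcircle.
Circumcentre = (-21/44, 23/11), r² = 41905/1936.
Centre = (-21/44, 23/11).

(-21/44, 23/11)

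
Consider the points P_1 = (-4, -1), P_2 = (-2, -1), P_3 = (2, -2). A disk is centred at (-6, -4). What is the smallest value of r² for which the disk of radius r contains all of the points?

68

The required radius is the distance from (-6, -4) to the farthest point.
Squared distances: 13, 25, 68.
Maximum is 68, attained at P_3.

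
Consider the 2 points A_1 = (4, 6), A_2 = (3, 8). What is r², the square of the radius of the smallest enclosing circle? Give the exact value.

The smallest circle enclosing two points has them as diameter endpoints.
Centre = midpoint = (3.5, 7); r² = |A_1A_2|²/4 = 5/4 = 1.25.

1.25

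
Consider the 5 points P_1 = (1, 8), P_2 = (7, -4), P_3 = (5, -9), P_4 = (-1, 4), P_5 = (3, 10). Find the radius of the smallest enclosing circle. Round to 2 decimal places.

9.55

The minimum enclosing circle of a finite set is fixed by two of the points (as a diameter) or three (as a circumcircle).
The farthest pair is P_3–P_5 with squared distance 365. The circle on this segment as diameter has centre (4, 0.5) and r² = 365/4 = 91.25.
Check P_1: distance² to centre = 65.25 ≤ 91.25, so it lies inside.
All remaining points lie in this disk, and no smaller disk contains both endpoints, so this is the minimum enclosing circle.
r = √(91.25) ≈ 9.55.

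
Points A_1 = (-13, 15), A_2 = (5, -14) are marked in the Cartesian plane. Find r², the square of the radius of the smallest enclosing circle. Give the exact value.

The smallest circle enclosing two points has them as diameter endpoints.
Centre = midpoint = (-4, 0.5); r² = |A_1A_2|²/4 = 1165/4 = 291.25.

291.25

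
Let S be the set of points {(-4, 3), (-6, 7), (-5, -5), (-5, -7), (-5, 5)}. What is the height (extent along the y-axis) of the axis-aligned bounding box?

max y = 7, min y = -7, so height = 14.

14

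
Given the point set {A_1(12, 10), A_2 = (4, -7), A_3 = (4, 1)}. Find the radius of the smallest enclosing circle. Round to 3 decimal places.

9.394

Side lengths²: A_1A_2² = 353, A_1A_3² = 145, A_2A_3² = 64.
Since A_1A_2² = 353 ≥ 145 + 64 = 209, the angle opposite A_1A_2 is not acute, so the smallest enclosing circle has A_1A_2 as diameter.
Centre = midpoint of A_1A_2 = (8, 1.5), r² = 353/4 = 88.25.
r = √(88.25) ≈ 9.394.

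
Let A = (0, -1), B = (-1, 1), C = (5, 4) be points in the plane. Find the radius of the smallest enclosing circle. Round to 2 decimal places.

3.54

Side lengths²: AB² = 5, AC² = 50, BC² = 45.
Since AC² = 50 ≥ 45 + 5 = 50, the angle opposite AC is not acute, so the smallest enclosing circle has AC as diameter.
Centre = midpoint of AC = (2.5, 1.5), r² = 50/4 = 12.5.
r = √(12.5) ≈ 3.54.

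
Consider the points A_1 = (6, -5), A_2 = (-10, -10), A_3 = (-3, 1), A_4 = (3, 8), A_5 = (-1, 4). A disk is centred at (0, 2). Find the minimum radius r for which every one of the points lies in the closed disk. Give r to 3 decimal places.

15.620

The required radius is the distance from (0, 2) to the farthest point.
Squared distances: 85, 244, 10, 45, 5.
Maximum is 244, attained at A_2.
r = √244 ≈ 15.620.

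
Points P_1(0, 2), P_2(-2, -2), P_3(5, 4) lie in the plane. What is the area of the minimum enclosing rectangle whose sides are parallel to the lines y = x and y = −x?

In coordinates u = x + y, v = x − y the rectangle is axis-aligned; the map (x,y)→(u,v) scales areas by 2.
u-values: 2, -4, 9; range = 9 − (-4) = 13.
v-values: -2, 0, 1; range = 1 − (-2) = 3.
Area = (13 × 3) / 2 = 19.5.

19.5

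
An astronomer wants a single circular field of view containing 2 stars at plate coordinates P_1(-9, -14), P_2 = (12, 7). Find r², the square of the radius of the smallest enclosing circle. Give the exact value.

The smallest circle enclosing two points has them as diameter endpoints.
Centre = midpoint = (1.5, -3.5); r² = |P_1P_2|²/4 = 882/4 = 220.5.

220.5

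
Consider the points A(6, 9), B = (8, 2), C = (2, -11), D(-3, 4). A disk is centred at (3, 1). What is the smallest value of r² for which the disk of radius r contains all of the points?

The required radius is the distance from (3, 1) to the farthest point.
Squared distances: 73, 26, 145, 45.
Maximum is 145, attained at C.

145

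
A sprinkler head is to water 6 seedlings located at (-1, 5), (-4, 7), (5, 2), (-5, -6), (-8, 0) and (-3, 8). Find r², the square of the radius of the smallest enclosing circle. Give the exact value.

The minimum enclosing circle is determined by three boundary points: (5, 2), (-5, -6), (-3, 8).
Their circumcentre is (-68/31, 23/31) with r² = 51250/961.
The farthest remaining point (-4, 7) is at distance² 40772/961 ≤ 51250/961.

51250/961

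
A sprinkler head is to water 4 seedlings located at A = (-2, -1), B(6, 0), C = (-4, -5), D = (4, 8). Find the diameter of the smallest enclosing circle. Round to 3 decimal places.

15.264

By Welzl's lemma the MEC is supported by two points (diametrically opposite) or three points (on a circumcircle).
The farthest pair is C–D with squared distance 233. The circle on this segment as diameter has centre (0, 1.5) and r² = 233/4 = 58.25.
Check A: distance² to centre = 10.25 ≤ 58.25, so it lies inside.
All remaining points lie in this disk, and no smaller disk contains both endpoints, so this is the minimum enclosing circle.
Diameter = 2r = 2√(58.25) ≈ 15.264.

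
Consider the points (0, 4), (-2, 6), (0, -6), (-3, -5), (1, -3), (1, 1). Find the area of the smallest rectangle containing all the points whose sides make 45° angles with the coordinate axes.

84

In coordinates u = x + y, v = x − y the rectangle is axis-aligned; the map (x,y)→(u,v) scales areas by 2.
u-values: 4, 4, -6, -8, -2, 2; range = 4 − (-8) = 12.
v-values: -4, -8, 6, 2, 4, 0; range = 6 − (-8) = 14.
Area = (12 × 14) / 2 = 84.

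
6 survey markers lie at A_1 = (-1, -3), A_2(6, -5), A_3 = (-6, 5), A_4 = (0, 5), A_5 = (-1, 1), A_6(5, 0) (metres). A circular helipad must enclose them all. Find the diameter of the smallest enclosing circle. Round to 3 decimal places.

The minimum enclosing circle of a finite set is fixed by two of the points (as a diameter) or three (as a circumcircle).
The farthest pair is A_2–A_3 with squared distance 244. The circle on this segment as diameter has centre (0, 0) and r² = 244/4 = 61.
Check A_1: distance² to centre = 10 ≤ 61, so it lies inside.
All remaining points lie in this disk, and no smaller disk contains both endpoints, so this is the minimum enclosing circle.
Diameter = 2r = 2√61 ≈ 15.620.

15.620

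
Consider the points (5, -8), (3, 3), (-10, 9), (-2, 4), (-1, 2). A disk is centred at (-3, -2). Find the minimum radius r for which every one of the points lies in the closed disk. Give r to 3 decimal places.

13.038

The required radius is the distance from (-3, -2) to the farthest point.
Squared distances: 100, 61, 170, 37, 20.
Maximum is 170, attained at (-10, 9).
r = √170 ≈ 13.038.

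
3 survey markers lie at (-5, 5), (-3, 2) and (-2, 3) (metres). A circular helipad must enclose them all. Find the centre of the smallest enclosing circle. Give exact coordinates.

Call the three points A, B, C in the order given.
Side lengths²: AB² = 13, AC² = 13, BC² = 2.
Since AC² = 13 < 13 + 2 = 15, the triangle is acute, so the smallest enclosing circle is the circumcircle.
Circumcentre = (-3.7, 3.7), r² = 3.38.
Centre = (-3.7, 3.7).

(-3.7, 3.7)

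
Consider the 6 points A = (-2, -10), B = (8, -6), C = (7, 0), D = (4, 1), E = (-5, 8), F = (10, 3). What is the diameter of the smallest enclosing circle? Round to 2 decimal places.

20.02

The minimum enclosing circle is determined by three boundary points: A, E, F.
Their circumcentre is (19/34, -11/34) with r² = 57905/578.
The farthest remaining point B is at distance² 50629/578 ≤ 57905/578.
Diameter = 2r = 2√(57905/578) ≈ 20.02.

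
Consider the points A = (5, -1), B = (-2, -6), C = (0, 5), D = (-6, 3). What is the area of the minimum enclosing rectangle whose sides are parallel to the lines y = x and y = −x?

97.5

In coordinates u = x + y, v = x − y the rectangle is axis-aligned; the map (x,y)→(u,v) scales areas by 2.
u-values: 4, -8, 5, -3; range = 5 − (-8) = 13.
v-values: 6, 4, -5, -9; range = 6 − (-9) = 15.
Area = (13 × 15) / 2 = 97.5.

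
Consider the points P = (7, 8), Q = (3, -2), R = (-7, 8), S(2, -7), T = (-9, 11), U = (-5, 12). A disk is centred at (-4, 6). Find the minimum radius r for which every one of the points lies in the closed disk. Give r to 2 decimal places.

14.32

The required radius is the distance from (-4, 6) to the farthest point.
Squared distances: 125, 113, 13, 205, 50, 37.
Maximum is 205, attained at S.
r = √205 ≈ 14.32.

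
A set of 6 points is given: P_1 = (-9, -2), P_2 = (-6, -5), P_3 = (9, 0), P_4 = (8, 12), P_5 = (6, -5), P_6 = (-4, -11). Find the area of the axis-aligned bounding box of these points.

x ranges over [-9, 9], width 18.
y ranges over [-11, 12], height 23.
Area = 18 × 23 = 414.

414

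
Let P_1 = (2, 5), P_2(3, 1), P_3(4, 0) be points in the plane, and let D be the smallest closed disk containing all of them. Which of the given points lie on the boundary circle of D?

Side lengths²: P_1P_2² = 17, P_1P_3² = 29, P_2P_3² = 2.
Since P_1P_3² = 29 ≥ 17 + 2 = 19, the angle opposite P_1P_3 is not acute, so the smallest enclosing circle has P_1P_3 as diameter.
Centre = midpoint of P_1P_3 = (3, 2.5), r² = 29/4 = 7.25.
The points at distance exactly r from the centre are P_1, P_3 — 2 points.

P_1, P_3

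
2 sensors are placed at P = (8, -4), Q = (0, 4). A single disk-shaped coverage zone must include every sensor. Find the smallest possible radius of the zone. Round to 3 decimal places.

5.657

The smallest circle enclosing two points has them as diameter endpoints.
Centre = midpoint = (4, 0); r² = |PQ|²/4 = 128/4 = 32.
r = √32 ≈ 5.657.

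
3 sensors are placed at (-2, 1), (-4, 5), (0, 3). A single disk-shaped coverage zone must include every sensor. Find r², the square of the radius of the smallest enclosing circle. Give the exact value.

50/9

Call the three points A, B, C in the order given.
Side lengths²: AB² = 20, AC² = 8, BC² = 20.
Since BC² = 20 < 20 + 8 = 28, the triangle is acute, so the smallest enclosing circle is the circumcircle.
Circumcentre = (-7/3, 10/3), r² = 50/9.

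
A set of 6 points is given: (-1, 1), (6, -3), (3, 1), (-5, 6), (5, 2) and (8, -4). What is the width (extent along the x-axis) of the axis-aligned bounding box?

max x = 8, min x = -5, so width = 13.

13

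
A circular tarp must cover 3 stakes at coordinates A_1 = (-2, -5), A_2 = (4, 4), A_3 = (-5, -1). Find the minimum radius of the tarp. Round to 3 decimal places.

Side lengths²: A_1A_2² = 117, A_1A_3² = 25, A_2A_3² = 106.
Since A_1A_2² = 117 < 106 + 25 = 131, the triangle is acute, so the smallest enclosing circle is the circumcircle.
Circumcentre = (13/34, -3/34), r² = 17225/578.
r = √(17225/578) ≈ 5.459.

5.459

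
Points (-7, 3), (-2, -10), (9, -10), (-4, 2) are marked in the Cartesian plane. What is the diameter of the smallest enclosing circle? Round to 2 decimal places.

A smallest enclosing disk is always determined by at most three of the input points on its boundary.
The farthest pair is (-7, 3)–(9, -10) with squared distance 425. The circle on this segment as diameter has centre (1, -3.5) and r² = 425/4 = 106.25.
Check (-2, -10): distance² to centre = 51.25 ≤ 106.25, so it lies inside.
All remaining points lie in this disk, and no smaller disk contains both endpoints, so this is the minimum enclosing circle.
Diameter = 2r = 2√(106.25) ≈ 20.62.

20.62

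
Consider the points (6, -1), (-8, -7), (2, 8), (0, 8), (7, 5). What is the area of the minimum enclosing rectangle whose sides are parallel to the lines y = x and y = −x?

202.5

In coordinates u = x + y, v = x − y the rectangle is axis-aligned; the map (x,y)→(u,v) scales areas by 2.
u-values: 5, -15, 10, 8, 12; range = 12 − (-15) = 27.
v-values: 7, -1, -6, -8, 2; range = 7 − (-8) = 15.
Area = (27 × 15) / 2 = 202.5.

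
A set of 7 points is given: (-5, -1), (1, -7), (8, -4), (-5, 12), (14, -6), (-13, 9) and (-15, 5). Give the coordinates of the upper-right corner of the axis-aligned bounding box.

x-range [-15, 14], y-range [-7, 12].
The upper-right corner is (14, 12).

(14, 12)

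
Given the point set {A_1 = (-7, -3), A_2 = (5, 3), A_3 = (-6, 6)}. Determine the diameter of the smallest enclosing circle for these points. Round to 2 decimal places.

Side lengths²: A_1A_2² = 180, A_1A_3² = 82, A_2A_3² = 130.
Since A_1A_2² = 180 < 130 + 82 = 212, the triangle is acute, so the smallest enclosing circle is the circumcircle.
Circumcentre = (-25/17, 16/17), r² = 13325/289.
Diameter = 2r = 2√(13325/289) ≈ 13.58.

13.58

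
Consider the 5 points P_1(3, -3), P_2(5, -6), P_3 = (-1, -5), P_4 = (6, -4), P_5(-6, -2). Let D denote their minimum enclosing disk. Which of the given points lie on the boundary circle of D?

By Welzl's lemma the MEC is supported by two points (diametrically opposite) or three points (on a circumcircle).
The farthest pair is P_4–P_5 with squared distance 148. The circle on this segment as diameter has centre (0, -3) and r² = 148/4 = 37.
Check P_1: distance² to centre = 9 ≤ 37, so it lies inside.
All remaining points lie in this disk, and no smaller disk contains both endpoints, so this is the minimum enclosing circle.
The points at distance exactly r from the centre are P_4, P_5 — 2 points.

P_4, P_5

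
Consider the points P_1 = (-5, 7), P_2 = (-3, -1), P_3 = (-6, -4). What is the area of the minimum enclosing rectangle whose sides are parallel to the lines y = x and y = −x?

In coordinates u = x + y, v = x − y the rectangle is axis-aligned; the map (x,y)→(u,v) scales areas by 2.
u-values: 2, -4, -10; range = 2 − (-10) = 12.
v-values: -12, -2, -2; range = -2 − (-12) = 10.
Area = (12 × 10) / 2 = 60.

60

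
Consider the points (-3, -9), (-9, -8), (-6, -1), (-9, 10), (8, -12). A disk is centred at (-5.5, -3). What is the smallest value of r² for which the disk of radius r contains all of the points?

The required radius is the distance from (-5.5, -3) to the farthest point.
Squared distances: 42.25, 37.25, 4.25, 181.25, 263.25.
Maximum is 263.25, attained at (8, -12).

263.25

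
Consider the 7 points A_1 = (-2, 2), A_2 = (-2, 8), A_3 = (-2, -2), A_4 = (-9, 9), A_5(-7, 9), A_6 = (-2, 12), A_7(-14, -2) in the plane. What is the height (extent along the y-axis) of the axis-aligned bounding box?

14

max y = 12, min y = -2, so height = 14.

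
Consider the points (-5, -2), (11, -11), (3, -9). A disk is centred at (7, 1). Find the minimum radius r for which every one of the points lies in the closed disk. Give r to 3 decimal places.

The required radius is the distance from (7, 1) to the farthest point.
Squared distances: 153, 160, 116.
Maximum is 160, attained at (11, -11).
r = √160 ≈ 12.649.

12.649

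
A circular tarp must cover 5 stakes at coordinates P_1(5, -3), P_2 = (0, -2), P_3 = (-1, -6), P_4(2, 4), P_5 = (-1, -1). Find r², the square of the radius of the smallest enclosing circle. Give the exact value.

By Welzl's lemma the MEC is supported by two points (diametrically opposite) or three points (on a circumcircle).
The farthest pair is P_3–P_4 with squared distance 109. The circle on this segment as diameter has centre (0.5, -1) and r² = 109/4 = 27.25.
Check P_1: distance² to centre = 24.25 ≤ 27.25, so it lies inside.
All remaining points lie in this disk, and no smaller disk contains both endpoints, so this is the minimum enclosing circle.

27.25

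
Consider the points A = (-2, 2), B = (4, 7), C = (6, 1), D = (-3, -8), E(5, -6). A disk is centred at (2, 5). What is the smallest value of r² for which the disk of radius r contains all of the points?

The required radius is the distance from (2, 5) to the farthest point.
Squared distances: 25, 8, 32, 194, 130.
Maximum is 194, attained at D.

194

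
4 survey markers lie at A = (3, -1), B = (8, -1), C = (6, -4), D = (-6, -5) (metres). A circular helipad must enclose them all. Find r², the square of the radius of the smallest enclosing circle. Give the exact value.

53

The farthest pair is B–D with squared distance 212. The circle on this segment as diameter has centre (1, -3) and r² = 212/4 = 53.
Check A: distance² to centre = 8 ≤ 53, so it lies inside.
All remaining points lie in this disk, and no smaller disk contains both endpoints, so this is the minimum enclosing circle.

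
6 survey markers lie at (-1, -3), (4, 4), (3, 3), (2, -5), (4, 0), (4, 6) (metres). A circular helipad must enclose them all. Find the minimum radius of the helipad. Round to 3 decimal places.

A smallest enclosing disk is always determined by at most three of the input points on its boundary.
The farthest pair is (2, -5)–(4, 6) with squared distance 125. The circle on this segment as diameter has centre (3, 0.5) and r² = 125/4 = 31.25.
Check (-1, -3): distance² to centre = 28.25 ≤ 31.25, so it lies inside.
All remaining points lie in this disk, and no smaller disk contains both endpoints, so this is the minimum enclosing circle.
r = √(31.25) ≈ 5.590.

5.590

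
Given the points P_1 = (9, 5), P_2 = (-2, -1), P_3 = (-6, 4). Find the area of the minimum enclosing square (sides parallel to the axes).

The bounding box has width 15 and height 6.
An axis-aligned square enclosing the set must have side ≥ max(width, height).
So the minimum side is max(15, 6) = 15.
Area = 15² = 225.

225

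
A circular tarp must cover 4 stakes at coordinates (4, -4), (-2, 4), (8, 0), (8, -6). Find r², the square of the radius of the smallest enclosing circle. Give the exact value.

50

A smallest enclosing disk is always determined by at most three of the input points on its boundary.
The farthest pair is (-2, 4)–(8, -6) with squared distance 200. The circle on this segment as diameter has centre (3, -1) and r² = 200/4 = 50.
Check (4, -4): distance² to centre = 10 ≤ 50, so it lies inside.
All remaining points lie in this disk, and no smaller disk contains both endpoints, so this is the minimum enclosing circle.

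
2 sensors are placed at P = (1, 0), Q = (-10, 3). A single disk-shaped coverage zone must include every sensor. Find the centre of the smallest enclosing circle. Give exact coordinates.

(-4.5, 1.5)

The smallest circle enclosing two points has them as diameter endpoints.
Centre = midpoint = (-4.5, 1.5); r² = |PQ|²/4 = 130/4 = 32.5.
Centre = (-4.5, 1.5).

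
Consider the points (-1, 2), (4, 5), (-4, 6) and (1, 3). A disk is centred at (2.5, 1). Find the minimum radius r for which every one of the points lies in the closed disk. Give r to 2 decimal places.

8.20

The required radius is the distance from (2.5, 1) to the farthest point.
Squared distances: 13.25, 18.25, 67.25, 6.25.
Maximum is 67.25, attained at (-4, 6).
r = √(67.25) ≈ 8.20.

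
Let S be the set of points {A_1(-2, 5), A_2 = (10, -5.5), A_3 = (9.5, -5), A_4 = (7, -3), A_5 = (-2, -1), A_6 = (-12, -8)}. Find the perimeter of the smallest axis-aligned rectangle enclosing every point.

Width = max x − min x = 10 − (-12) = 22.
Height = max y − min y = 5 − (-8) = 13.
Perimeter = 2(22 + 13) = 70.

70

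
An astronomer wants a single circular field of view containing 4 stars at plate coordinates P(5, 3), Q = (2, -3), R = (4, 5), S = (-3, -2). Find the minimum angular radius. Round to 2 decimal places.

The farthest pair is R–S with squared distance 98. The circle on this segment as diameter has centre (0.5, 1.5) and r² = 98/4 = 24.5.
Check P: distance² to centre = 22.5 ≤ 24.5, so it lies inside.
All remaining points lie in this disk, and no smaller disk contains both endpoints, so this is the minimum enclosing circle.
r = √(24.5) ≈ 4.95.

4.95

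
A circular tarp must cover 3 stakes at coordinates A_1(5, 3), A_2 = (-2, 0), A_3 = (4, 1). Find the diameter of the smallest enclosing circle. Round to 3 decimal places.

7.616

Side lengths²: A_1A_2² = 58, A_1A_3² = 5, A_2A_3² = 37.
Since A_1A_2² = 58 ≥ 37 + 5 = 42, the angle opposite A_1A_2 is not acute, so the smallest enclosing circle has A_1A_2 as diameter.
Centre = midpoint of A_1A_2 = (1.5, 1.5), r² = 58/4 = 14.5.
Diameter = 2r = 2√(14.5) ≈ 7.616.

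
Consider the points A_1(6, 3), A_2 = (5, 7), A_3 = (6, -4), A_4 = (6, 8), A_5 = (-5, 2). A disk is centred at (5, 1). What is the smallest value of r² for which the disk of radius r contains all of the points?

The required radius is the distance from (5, 1) to the farthest point.
Squared distances: 5, 36, 26, 50, 101.
Maximum is 101, attained at A_5.

101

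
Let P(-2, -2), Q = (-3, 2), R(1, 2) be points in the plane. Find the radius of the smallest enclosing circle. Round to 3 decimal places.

Side lengths²: PQ² = 17, PR² = 25, QR² = 16.
Since PR² = 25 < 17 + 16 = 33, the triangle is acute, so the smallest enclosing circle is the circumcircle.
Circumcentre = (-1, 0.375), r² = 6.640625.
r = √(6.640625) ≈ 2.577.

2.577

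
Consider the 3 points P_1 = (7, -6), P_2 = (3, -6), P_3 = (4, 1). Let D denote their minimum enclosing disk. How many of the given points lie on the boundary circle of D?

Side lengths²: P_1P_2² = 16, P_1P_3² = 58, P_2P_3² = 50.
Since P_1P_3² = 58 < 50 + 16 = 66, the triangle is acute, so the smallest enclosing circle is the circumcircle.
Circumcentre = (5, -19/7), r² = 725/49.
The points at distance exactly r from the centre are P_1, P_2, P_3 — 3 points.

3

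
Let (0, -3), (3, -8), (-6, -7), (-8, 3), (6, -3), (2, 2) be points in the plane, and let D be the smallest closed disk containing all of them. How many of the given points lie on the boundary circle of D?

3

By Welzl's lemma the MEC is supported by two points (diametrically opposite) or three points (on a circumcircle).
The minimum enclosing circle is determined by three boundary points: (3, -8), (-8, 3), (6, -3).
Their circumcentre is (-1.75, -1.75) with r² = 61.625.
The farthest remaining point (-6, -7) is at distance² 45.625 ≤ 61.625.
The points at distance exactly r from the centre are (3, -8), (-8, 3), (6, -3) — 3 points.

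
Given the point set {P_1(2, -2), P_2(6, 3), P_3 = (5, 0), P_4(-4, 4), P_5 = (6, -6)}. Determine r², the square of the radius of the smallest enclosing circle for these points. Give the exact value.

50

The farthest pair is P_4–P_5 with squared distance 200. The circle on this segment as diameter has centre (1, -1) and r² = 200/4 = 50.
Check P_1: distance² to centre = 2 ≤ 50, so it lies inside.
All remaining points lie in this disk, and no smaller disk contains both endpoints, so this is the minimum enclosing circle.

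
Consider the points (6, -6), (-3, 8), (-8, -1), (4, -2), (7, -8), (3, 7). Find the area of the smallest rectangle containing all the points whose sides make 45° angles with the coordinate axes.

In coordinates u = x + y, v = x − y the rectangle is axis-aligned; the map (x,y)→(u,v) scales areas by 2.
u-values: 0, 5, -9, 2, -1, 10; range = 10 − (-9) = 19.
v-values: 12, -11, -7, 6, 15, -4; range = 15 − (-11) = 26.
Area = (19 × 26) / 2 = 247.

247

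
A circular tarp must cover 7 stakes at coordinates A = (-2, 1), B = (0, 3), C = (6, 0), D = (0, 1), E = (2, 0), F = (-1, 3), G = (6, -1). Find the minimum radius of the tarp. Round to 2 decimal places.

4.13

A smallest enclosing disk is always determined by at most three of the input points on its boundary.
The minimum enclosing circle is determined by three boundary points: A, F, G.
Their circumcentre is (37/18, 2/9) with r² = 5525/324.
The farthest remaining point C is at distance² 5057/324 ≤ 5525/324.
r = √(5525/324) ≈ 4.13.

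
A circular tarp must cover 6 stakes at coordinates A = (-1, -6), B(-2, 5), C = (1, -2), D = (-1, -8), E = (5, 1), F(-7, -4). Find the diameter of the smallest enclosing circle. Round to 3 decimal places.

13.069

The minimum enclosing circle is determined by three boundary points: B, D, E.
Their circumcentre is (-61/58, -85/58) with r² = 71825/1682.
The farthest remaining point F is at distance² 70317/1682 ≤ 71825/1682.
Diameter = 2r = 2√(71825/1682) ≈ 13.069.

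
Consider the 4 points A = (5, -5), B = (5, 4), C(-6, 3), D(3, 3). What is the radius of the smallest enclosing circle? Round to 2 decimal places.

6.83

The minimum enclosing circle is determined by three boundary points: A, B, C.
Their circumcentre is (-3/22, -0.5) with r² = 11285/242.
The farthest remaining point D is at distance² 5345/242 ≤ 11285/242.
r = √(11285/242) ≈ 6.83.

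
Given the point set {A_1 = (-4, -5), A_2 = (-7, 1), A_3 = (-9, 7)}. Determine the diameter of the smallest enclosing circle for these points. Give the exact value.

Side lengths²: A_1A_2² = 45, A_1A_3² = 169, A_2A_3² = 40.
Since A_1A_3² = 169 ≥ 45 + 40 = 85, the angle opposite A_1A_3 is not acute, so the smallest enclosing circle has A_1A_3 as diameter.
Centre = midpoint of A_1A_3 = (-6.5, 1), r² = 169/4 = 42.25.
Diameter = 2r = 2√(42.25) = 13.

13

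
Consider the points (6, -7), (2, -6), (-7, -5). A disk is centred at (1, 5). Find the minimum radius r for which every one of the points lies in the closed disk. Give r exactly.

13

The required radius is the distance from (1, 5) to the farthest point.
Squared distances: 169, 122, 164.
Maximum is 169, attained at (6, -7).
r = √169 = 13.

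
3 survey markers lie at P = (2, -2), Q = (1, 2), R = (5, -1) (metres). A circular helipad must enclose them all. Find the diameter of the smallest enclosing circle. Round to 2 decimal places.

5.01

Side lengths²: PQ² = 17, PR² = 10, QR² = 25.
Since QR² = 25 < 17 + 10 = 27, the triangle is acute, so the smallest enclosing circle is the circumcircle.
Circumcentre = (75/26, 9/26), r² = 2125/338.
Diameter = 2r = 2√(2125/338) ≈ 5.01.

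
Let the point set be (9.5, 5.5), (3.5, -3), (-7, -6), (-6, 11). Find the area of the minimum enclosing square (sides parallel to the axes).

289

The bounding box has width 16.5 and height 17.
An axis-aligned square enclosing the set must have side ≥ max(width, height).
So the minimum side is max(16.5, 17) = 17.
Area = 17² = 289.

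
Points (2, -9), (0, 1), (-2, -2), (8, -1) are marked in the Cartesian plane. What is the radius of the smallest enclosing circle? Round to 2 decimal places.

5.53

The minimum enclosing circle is determined by three boundary points: (2, -9), (0, 1), (8, -1).
Their circumcentre is (59/19, -68/19) with r² = 11050/361.
The farthest remaining point (-2, -2) is at distance² 10309/361 ≤ 11050/361.
r = √(11050/361) ≈ 5.53.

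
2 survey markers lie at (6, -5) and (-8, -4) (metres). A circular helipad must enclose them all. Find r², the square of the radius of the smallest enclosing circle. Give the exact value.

The smallest circle enclosing two points has them as diameter endpoints.
Centre = midpoint = (-1, -4.5); r² = |(6, -5)−(-8, -4)|²/4 = 197/4 = 49.25.

49.25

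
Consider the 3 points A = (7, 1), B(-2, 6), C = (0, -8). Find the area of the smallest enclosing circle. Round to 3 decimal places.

160.862

Side lengths²: AB² = 106, AC² = 130, BC² = 200.
Since BC² = 200 < 130 + 106 = 236, the triangle is acute, so the smallest enclosing circle is the circumcircle.
Circumcentre = (5/58, -49/58), r² = 86125/1682.
Area = π·r² = π·86125/1682 ≈ 160.862.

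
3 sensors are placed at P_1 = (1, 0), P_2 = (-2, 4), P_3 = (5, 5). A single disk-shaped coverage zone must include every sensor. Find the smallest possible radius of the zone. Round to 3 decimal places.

Side lengths²: P_1P_2² = 25, P_1P_3² = 41, P_2P_3² = 50.
Since P_2P_3² = 50 < 41 + 25 = 66, the triangle is acute, so the smallest enclosing circle is the circumcircle.
Circumcentre = (101/62, 223/62), r² = 25625/1922.
r = √(25625/1922) ≈ 3.651.

3.651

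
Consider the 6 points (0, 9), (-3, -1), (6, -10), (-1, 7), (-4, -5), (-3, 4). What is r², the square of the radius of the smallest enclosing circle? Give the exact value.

The farthest pair is (0, 9)–(6, -10) with squared distance 397. The circle on this segment as diameter has centre (3, -0.5) and r² = 397/4 = 99.25.
Check (-3, -1): distance² to centre = 36.25 ≤ 99.25, so it lies inside.
All remaining points lie in this disk, and no smaller disk contains both endpoints, so this is the minimum enclosing circle.

99.25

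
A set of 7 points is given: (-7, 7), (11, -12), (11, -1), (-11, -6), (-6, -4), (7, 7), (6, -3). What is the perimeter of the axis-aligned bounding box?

82

Width = max x − min x = 11 − (-11) = 22.
Height = max y − min y = 7 − (-12) = 19.
Perimeter = 2(22 + 19) = 82.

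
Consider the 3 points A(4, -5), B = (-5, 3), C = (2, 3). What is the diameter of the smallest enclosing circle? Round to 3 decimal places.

12.042

Side lengths²: AB² = 145, AC² = 68, BC² = 49.
Since AB² = 145 ≥ 68 + 49 = 117, the angle opposite AB is not acute, so the smallest enclosing circle has AB as diameter.
Centre = midpoint of AB = (-0.5, -1), r² = 145/4 = 36.25.
Diameter = 2r = 2√(36.25) ≈ 12.042.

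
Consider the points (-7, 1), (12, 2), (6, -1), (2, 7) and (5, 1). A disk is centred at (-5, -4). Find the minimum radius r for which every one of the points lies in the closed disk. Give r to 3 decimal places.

18.028

The required radius is the distance from (-5, -4) to the farthest point.
Squared distances: 29, 325, 130, 170, 125.
Maximum is 325, attained at (12, 2).
r = √325 ≈ 18.028.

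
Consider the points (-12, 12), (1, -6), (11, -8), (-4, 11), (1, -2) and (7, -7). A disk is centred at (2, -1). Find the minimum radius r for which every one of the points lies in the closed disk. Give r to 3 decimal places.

The required radius is the distance from (2, -1) to the farthest point.
Squared distances: 365, 26, 130, 180, 2, 61.
Maximum is 365, attained at (-12, 12).
r = √365 ≈ 19.105.

19.105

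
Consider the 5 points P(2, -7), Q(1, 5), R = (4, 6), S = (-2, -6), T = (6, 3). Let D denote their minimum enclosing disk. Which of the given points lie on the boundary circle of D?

The minimum enclosing circle of a finite set is fixed by two of the points (as a diameter) or three (as a circumcircle).
The minimum enclosing circle is determined by three boundary points: P, R, S.
Their circumcentre is (14/9, -5/18) with r² = 14705/324.
The farthest remaining point T is at distance² 9881/324 ≤ 14705/324.
The points at distance exactly r from the centre are P, R, S — 3 points.

P, R, S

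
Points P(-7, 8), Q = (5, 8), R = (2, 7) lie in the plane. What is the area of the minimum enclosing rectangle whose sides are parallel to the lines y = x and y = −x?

72

In coordinates u = x + y, v = x − y the rectangle is axis-aligned; the map (x,y)→(u,v) scales areas by 2.
u-values: 1, 13, 9; range = 13 − 1 = 12.
v-values: -15, -3, -5; range = -3 − (-15) = 12.
Area = (12 × 12) / 2 = 72.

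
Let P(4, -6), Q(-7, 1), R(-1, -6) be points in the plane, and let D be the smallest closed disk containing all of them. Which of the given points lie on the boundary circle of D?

P, Q

Side lengths²: PQ² = 170, PR² = 25, QR² = 85.
Since PQ² = 170 ≥ 85 + 25 = 110, the angle opposite PQ is not acute, so the smallest enclosing circle has PQ as diameter.
Centre = midpoint of PQ = (-1.5, -2.5), r² = 170/4 = 42.5.
The points at distance exactly r from the centre are P, Q — 2 points.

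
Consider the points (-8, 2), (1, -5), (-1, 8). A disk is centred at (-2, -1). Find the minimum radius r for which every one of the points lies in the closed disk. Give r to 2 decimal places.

The required radius is the distance from (-2, -1) to the farthest point.
Squared distances: 45, 25, 82.
Maximum is 82, attained at (-1, 8).
r = √82 ≈ 9.06.

9.06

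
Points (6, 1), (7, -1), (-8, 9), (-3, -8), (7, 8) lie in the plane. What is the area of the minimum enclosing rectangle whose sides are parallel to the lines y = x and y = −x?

In coordinates u = x + y, v = x − y the rectangle is axis-aligned; the map (x,y)→(u,v) scales areas by 2.
u-values: 7, 6, 1, -11, 15; range = 15 − (-11) = 26.
v-values: 5, 8, -17, 5, -1; range = 8 − (-17) = 25.
Area = (26 × 25) / 2 = 325.

325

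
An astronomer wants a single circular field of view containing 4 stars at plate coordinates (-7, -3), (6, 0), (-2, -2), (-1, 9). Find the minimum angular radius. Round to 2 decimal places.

The minimum enclosing circle is determined by three boundary points: (-7, -3), (6, 0), (-1, 9).
Their circumcentre is (-28/23, 37/23) with r² = 28925/529.
The farthest remaining point (-2, -2) is at distance² 7213/529 ≤ 28925/529.
r = √(28925/529) ≈ 7.39.

7.39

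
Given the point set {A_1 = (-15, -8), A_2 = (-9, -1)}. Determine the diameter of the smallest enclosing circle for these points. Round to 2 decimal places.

9.22

The smallest circle enclosing two points has them as diameter endpoints.
Centre = midpoint = (-12, -4.5); r² = |A_1A_2|²/4 = 85/4 = 21.25.
Diameter = 2r = 2√(21.25) ≈ 9.22.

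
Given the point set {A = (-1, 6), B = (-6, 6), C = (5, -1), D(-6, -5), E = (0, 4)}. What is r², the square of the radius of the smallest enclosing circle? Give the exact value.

11645/242

By Welzl's lemma the MEC is supported by two points (diametrically opposite) or three points (on a circumcircle).
The minimum enclosing circle is determined by three boundary points: B, C, D.
Their circumcentre is (-39/22, 0.5) with r² = 11645/242.
The farthest remaining point A is at distance² 7465/242 ≤ 11645/242.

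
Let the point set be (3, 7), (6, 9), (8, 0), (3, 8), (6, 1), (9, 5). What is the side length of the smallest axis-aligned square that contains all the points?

The bounding box has width 6 and height 9.
An axis-aligned square enclosing the set must have side ≥ max(width, height).
So the minimum side is max(6, 9) = 9.

9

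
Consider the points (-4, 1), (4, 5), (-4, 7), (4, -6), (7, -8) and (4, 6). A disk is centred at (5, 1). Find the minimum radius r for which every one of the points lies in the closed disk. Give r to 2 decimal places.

The required radius is the distance from (5, 1) to the farthest point.
Squared distances: 81, 17, 117, 50, 85, 26.
Maximum is 117, attained at (-4, 7).
r = √117 ≈ 10.82.

10.82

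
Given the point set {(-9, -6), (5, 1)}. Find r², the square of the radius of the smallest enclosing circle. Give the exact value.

61.25

The smallest circle enclosing two points has them as diameter endpoints.
Centre = midpoint = (-2, -2.5); r² = |(-9, -6)−(5, 1)|²/4 = 245/4 = 61.25.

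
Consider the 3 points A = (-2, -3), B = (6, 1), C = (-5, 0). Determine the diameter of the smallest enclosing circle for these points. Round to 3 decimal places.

11.045

Side lengths²: AB² = 80, AC² = 18, BC² = 122.
Since BC² = 122 ≥ 80 + 18 = 98, the angle opposite BC is not acute, so the smallest enclosing circle has BC as diameter.
Centre = midpoint of BC = (0.5, 0.5), r² = 122/4 = 30.5.
Diameter = 2r = 2√(30.5) ≈ 11.045.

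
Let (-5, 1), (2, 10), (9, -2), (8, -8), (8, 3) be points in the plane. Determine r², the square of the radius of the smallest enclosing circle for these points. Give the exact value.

1625/18

The minimum enclosing circle of a finite set is fixed by two of the points (as a diameter) or three (as a circumcircle).
The minimum enclosing circle is determined by three boundary points: (-5, 1), (2, 10), (8, -8).
Their circumcentre is (4.5, 5/6) with r² = 1625/18.
The farthest remaining point (9, -2) is at distance² 509/18 ≤ 1625/18.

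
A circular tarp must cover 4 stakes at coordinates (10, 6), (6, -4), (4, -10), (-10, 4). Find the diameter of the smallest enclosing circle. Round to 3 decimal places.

22.079

The minimum enclosing circle of a finite set is fixed by two of the points (as a diameter) or three (as a circumcircle).
The minimum enclosing circle is determined by three boundary points: (10, 6), (4, -10), (-10, 4).
Their circumcentre is (5/11, 5/11) with r² = 14746/121.
The farthest remaining point (6, -4) is at distance² 6122/121 ≤ 14746/121.
Diameter = 2r = 2√(14746/121) ≈ 22.079.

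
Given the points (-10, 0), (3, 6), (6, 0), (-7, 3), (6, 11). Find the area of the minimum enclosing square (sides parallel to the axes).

256

The bounding box has width 16 and height 11.
An axis-aligned square enclosing the set must have side ≥ max(width, height).
So the minimum side is max(16, 11) = 16.
Area = 16² = 256.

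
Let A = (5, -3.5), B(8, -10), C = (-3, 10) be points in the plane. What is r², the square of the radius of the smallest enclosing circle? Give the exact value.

Side lengths²: AB² = 51.25, AC² = 246.25, BC² = 521.
Since BC² = 521 ≥ 246.25 + 51.25 = 297.5, the angle opposite BC is not acute, so the smallest enclosing circle has BC as diameter.
Centre = midpoint of BC = (2.5, 0), r² = 521/4 = 130.25.

130.25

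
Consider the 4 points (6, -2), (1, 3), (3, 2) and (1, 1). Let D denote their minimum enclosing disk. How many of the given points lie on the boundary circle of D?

2

The minimum enclosing circle of a finite set is fixed by two of the points (as a diameter) or three (as a circumcircle).
The farthest pair is (6, -2)–(1, 3) with squared distance 50. The circle on this segment as diameter has centre (3.5, 0.5) and r² = 50/4 = 12.5.
Check (3, 2): distance² to centre = 2.5 ≤ 12.5, so it lies inside.
All remaining points lie in this disk, and no smaller disk contains both endpoints, so this is the minimum enclosing circle.
The points at distance exactly r from the centre are (6, -2), (1, 3) — 2 points.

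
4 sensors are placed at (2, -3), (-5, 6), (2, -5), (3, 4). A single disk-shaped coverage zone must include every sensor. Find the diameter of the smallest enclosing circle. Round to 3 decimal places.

13.038

A smallest enclosing disk is always determined by at most three of the input points on its boundary.
The farthest pair is (-5, 6)–(2, -5) with squared distance 170. The circle on this segment as diameter has centre (-1.5, 0.5) and r² = 170/4 = 42.5.
Check (2, -3): distance² to centre = 24.5 ≤ 42.5, so it lies inside.
All remaining points lie in this disk, and no smaller disk contains both endpoints, so this is the minimum enclosing circle.
Diameter = 2r = 2√(42.5) ≈ 13.038.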